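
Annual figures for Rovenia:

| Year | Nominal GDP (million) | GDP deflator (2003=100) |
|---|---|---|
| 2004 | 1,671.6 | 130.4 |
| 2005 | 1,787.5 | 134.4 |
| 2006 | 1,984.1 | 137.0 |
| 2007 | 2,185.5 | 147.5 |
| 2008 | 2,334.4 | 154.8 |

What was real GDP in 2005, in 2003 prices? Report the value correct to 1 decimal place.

1,330.0 million

Real GDP 2005 = 1787.5 / 1.344 = 1329.99.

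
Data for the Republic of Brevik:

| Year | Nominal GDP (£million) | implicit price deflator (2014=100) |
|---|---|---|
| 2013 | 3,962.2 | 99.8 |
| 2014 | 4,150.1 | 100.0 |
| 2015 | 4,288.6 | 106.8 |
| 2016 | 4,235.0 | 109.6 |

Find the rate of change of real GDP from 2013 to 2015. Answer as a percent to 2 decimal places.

1.14%

Real GDP 2013 = 3962.2/0.998 = 3970.14.
Real GDP 2015 = 4288.6/1.068 = 4015.54.
Change = 4015.54/3970.14 − 1 = 0.0114.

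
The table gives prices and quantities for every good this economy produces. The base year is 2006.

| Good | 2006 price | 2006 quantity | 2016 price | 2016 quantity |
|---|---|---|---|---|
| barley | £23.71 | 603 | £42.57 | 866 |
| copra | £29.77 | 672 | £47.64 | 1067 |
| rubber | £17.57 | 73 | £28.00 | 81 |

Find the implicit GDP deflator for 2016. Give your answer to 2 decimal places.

Nominal GDP 2016 = 42.57·866 + 47.64·1067 + 28.00·81 = 89965.50.
Real GDP 2016 (at 2006 prices) = 23.71·866 + 29.77·1067 + 17.57·81 = 53720.62.
Deflator = Nominal/Real × 100 = 89965.50/53720.62 × 100 = 167.469.

167.47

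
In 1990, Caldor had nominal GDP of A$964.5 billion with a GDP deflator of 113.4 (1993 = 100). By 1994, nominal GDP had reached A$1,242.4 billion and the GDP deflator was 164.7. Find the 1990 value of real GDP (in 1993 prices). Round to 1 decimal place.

A$850.5 billion

Real GDP = Nominal / (GDP deflator/100) = 964.5 / 1.134 = 850.53.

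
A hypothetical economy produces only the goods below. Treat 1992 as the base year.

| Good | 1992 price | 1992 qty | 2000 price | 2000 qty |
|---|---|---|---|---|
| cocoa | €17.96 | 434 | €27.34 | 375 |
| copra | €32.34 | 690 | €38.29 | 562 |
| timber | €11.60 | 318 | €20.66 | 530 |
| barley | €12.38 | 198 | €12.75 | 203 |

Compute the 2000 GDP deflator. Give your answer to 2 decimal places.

134.97

Nominal GDP 2000 = 27.34·375 + 38.29·562 + 20.66·530 + 12.75·203 = 45309.53.
Real GDP 2000 (at 1992 prices) = 17.96·375 + 32.34·562 + 11.60·530 + 12.38·203 = 33571.22.
Deflator = Nominal/Real × 100 = 45309.53/33571.22 × 100 = 134.965.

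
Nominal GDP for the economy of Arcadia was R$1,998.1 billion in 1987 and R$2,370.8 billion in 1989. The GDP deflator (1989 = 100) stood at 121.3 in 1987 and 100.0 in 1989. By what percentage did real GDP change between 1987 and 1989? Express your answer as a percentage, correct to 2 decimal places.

43.93%

Real GDP 1987 = 1998.1 / 1.213 = 1647.24.
Real GDP 1989 = 2370.8 / 1.000 = 2370.80.
Real growth = 2370.80 / 1647.24 − 1 = 0.4393.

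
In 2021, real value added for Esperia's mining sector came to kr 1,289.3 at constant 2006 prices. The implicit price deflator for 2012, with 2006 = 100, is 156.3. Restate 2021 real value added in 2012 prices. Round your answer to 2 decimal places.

Real value added in 2012 prices = Real value added in 2006 prices × (P_2012/P_2006) = 1289.3 × 1.563 = 2015.18.

kr 2,015.18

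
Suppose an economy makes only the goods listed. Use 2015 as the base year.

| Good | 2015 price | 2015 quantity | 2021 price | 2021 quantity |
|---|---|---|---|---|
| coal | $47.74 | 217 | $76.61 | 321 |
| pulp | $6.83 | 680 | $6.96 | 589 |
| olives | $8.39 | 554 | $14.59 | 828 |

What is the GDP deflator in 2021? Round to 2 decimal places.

Nominal GDP 2021 = 76.61·321 + 6.96·589 + 14.59·828 = 40771.77.
Real GDP 2021 (at 2015 prices) = 47.74·321 + 6.83·589 + 8.39·828 = 26294.33.
Deflator = Nominal/Real × 100 = 40771.77/26294.33 × 100 = 155.059.

155.06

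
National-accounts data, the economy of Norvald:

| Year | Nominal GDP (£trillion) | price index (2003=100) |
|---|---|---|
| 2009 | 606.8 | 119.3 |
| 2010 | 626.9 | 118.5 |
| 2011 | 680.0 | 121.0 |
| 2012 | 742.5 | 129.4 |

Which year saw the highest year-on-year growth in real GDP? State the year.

2011

2010: real = 626.9/1.185 = 529.03; growth vs 2009 (508.63) = 4.01%.
2011: real = 680.0/1.210 = 561.98; growth vs 2010 (529.03) = 6.23%.
2012: real = 742.5/1.294 = 573.80; growth vs 2011 (561.98) = 2.10%.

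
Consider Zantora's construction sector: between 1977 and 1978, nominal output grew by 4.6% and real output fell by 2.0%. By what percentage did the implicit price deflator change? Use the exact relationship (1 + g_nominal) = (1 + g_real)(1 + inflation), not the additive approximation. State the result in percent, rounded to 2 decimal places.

(1 + g_nom) = (1 + g_real)(1 + π), so π = 1.0460 / 0.9800 − 1 = 0.06735.

6.73%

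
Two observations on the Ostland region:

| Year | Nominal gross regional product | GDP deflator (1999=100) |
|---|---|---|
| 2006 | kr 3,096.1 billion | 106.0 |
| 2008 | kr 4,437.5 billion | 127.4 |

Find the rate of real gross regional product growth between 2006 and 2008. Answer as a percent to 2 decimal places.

Deflate each year: 2006 → 3096.1/1.060 = 2920.85; 2008 → 4437.5/1.274 = 3483.12.
So real gross regional product changed by 3483.12/2920.85 − 1 = 0.1925, i.e. 19.25%.

19.25%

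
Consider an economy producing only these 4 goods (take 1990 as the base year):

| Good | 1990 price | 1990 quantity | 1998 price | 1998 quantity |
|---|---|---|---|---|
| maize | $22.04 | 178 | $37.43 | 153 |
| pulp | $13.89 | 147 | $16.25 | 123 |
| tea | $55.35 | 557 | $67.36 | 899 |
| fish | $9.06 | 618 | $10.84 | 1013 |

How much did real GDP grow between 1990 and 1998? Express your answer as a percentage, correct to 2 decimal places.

Real GDP 1990 = Nominal GDP 1990 = 22.04·178 + 13.89·147 + 55.35·557 + 9.06·618 = 42393.98.
Real GDP 1998 (at 1990 prices) = 22.04·153 + 13.89·123 + 55.35·899 + 9.06·1013 = 64018.02.
Real growth = 64018.02/42393.98 − 1 = 0.5101.

51.01%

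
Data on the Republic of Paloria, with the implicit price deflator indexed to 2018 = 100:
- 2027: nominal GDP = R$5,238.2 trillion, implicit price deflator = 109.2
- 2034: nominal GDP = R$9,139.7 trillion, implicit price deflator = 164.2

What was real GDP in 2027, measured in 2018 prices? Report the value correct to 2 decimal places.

Real GDP = Nominal / (implicit price deflator/100) = 5238.2 / 1.092 = 4796.89.

R$4,796.89 trillion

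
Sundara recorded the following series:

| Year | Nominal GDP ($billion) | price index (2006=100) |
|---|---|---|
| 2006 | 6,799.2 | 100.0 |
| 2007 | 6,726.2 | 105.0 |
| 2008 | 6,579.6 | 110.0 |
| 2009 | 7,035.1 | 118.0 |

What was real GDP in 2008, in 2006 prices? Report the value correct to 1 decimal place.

$5,981.5 billion

Real GDP 2008 = 6579.6 / 1.100 = 5981.45.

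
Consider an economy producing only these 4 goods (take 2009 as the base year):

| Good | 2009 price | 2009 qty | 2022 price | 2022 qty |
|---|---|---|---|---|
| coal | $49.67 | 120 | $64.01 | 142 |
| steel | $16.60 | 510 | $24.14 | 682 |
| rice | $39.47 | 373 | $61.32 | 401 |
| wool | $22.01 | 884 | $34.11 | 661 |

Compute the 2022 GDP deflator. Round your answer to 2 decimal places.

149.10

Nominal GDP 2022 = 64.01·142 + 24.14·682 + 61.32·401 + 34.11·661 = 72688.93.
Real GDP 2022 (at 2009 prices) = 49.67·142 + 16.60·682 + 39.47·401 + 22.01·661 = 48750.42.
Deflator = Nominal/Real × 100 = 72688.93/48750.42 × 100 = 149.104.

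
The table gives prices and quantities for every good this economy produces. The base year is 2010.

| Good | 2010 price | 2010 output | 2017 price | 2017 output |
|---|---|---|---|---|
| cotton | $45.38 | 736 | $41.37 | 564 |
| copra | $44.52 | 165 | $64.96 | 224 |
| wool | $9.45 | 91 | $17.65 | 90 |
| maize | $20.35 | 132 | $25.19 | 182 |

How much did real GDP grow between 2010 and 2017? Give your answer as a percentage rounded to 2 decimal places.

-9.42%

Real GDP 2010 = Nominal GDP 2010 = 45.38·736 + 44.52·165 + 9.45·91 + 20.35·132 = 44291.63.
Real GDP 2017 (at 2010 prices) = 45.38·564 + 44.52·224 + 9.45·90 + 20.35·182 = 40121.00.
Real growth = 40121.00/44291.63 − 1 = -0.0942.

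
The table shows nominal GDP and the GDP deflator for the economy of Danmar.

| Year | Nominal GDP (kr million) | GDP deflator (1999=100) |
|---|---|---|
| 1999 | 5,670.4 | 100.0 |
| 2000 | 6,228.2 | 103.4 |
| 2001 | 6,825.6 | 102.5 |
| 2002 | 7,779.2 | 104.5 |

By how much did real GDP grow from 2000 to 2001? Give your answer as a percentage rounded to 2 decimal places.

10.55%

Real GDP 2000 = 6228.2/1.034 = 6023.40.
Real GDP 2001 = 6825.6/1.025 = 6659.12.
Change = 6659.12/6023.40 − 1 = 0.1055.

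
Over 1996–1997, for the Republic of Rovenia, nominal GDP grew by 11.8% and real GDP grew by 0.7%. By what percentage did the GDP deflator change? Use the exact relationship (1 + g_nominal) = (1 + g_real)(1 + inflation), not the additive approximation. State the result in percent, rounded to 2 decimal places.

(1 + g_nom) = (1 + g_real)(1 + π), so π = 1.1180 / 1.0070 − 1 = 0.11023.

11.02%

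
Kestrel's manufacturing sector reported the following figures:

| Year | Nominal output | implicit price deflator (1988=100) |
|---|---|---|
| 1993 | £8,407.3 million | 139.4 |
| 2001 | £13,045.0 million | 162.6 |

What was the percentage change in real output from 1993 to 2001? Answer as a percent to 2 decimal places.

Deflate each year: 1993 → 8407.3/1.394 = 6031.06; 2001 → 13045.0/1.626 = 8022.76.
So real output changed by 8022.76/6031.06 − 1 = 0.3302, i.e. 33.02%.

33.02%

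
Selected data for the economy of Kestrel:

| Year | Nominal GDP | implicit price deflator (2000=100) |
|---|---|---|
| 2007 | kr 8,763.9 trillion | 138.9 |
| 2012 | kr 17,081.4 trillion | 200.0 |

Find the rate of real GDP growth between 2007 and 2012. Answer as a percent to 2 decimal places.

35.36%

Deflate each year: 2007 → 8763.9/1.389 = 6309.50; 2012 → 17081.4/2.000 = 8540.70.
So real GDP changed by 8540.70/6309.50 − 1 = 0.3536, i.e. 35.36%.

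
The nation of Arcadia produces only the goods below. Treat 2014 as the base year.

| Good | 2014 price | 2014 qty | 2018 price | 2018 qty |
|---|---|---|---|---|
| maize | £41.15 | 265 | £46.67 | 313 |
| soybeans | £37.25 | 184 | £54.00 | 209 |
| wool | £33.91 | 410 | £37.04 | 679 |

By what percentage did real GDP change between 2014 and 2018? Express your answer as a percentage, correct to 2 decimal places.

37.99%

Real GDP 2014 = Nominal GDP 2014 = 41.15·265 + 37.25·184 + 33.91·410 = 31661.85.
Real GDP 2018 (at 2014 prices) = 41.15·313 + 37.25·209 + 33.91·679 = 43690.09.
Real growth = 43690.09/31661.85 − 1 = 0.3799.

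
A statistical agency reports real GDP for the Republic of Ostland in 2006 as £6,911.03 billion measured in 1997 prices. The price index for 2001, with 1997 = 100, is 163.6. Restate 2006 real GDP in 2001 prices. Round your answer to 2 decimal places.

Real GDP in 2001 prices = Real GDP in 1997 prices × (P_2001/P_1997) = 6911.03 × 1.636 = 11306.45.

£11,306.45 billion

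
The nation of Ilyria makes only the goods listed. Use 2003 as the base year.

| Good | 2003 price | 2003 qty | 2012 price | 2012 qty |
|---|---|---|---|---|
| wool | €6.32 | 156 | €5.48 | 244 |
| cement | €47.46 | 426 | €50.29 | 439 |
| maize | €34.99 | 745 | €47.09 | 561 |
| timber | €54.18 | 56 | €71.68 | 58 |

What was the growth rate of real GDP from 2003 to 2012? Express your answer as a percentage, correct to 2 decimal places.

-10.25%

Real GDP 2003 = Nominal GDP 2003 = 6.32·156 + 47.46·426 + 34.99·745 + 54.18·56 = 50305.51.
Real GDP 2012 (at 2003 prices) = 6.32·244 + 47.46·439 + 34.99·561 + 54.18·58 = 45148.85.
Real growth = 45148.85/50305.51 − 1 = -0.1025.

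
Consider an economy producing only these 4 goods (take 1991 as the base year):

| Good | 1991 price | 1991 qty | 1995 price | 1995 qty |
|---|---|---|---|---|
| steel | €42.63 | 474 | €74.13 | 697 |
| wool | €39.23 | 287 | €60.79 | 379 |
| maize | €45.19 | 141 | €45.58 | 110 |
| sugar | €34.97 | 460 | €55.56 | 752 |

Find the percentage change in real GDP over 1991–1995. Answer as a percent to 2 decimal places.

40.66%

Real GDP 1991 = Nominal GDP 1991 = 42.63·474 + 39.23·287 + 45.19·141 + 34.97·460 = 53923.62.
Real GDP 1995 (at 1991 prices) = 42.63·697 + 39.23·379 + 45.19·110 + 34.97·752 = 75849.62.
Real growth = 75849.62/53923.62 − 1 = 0.4066.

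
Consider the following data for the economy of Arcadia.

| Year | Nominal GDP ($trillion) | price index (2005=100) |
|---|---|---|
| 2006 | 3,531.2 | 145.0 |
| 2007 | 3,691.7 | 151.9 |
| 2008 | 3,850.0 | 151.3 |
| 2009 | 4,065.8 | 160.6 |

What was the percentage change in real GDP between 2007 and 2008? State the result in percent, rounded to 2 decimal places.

4.70%

Real GDP 2007 = 3691.7/1.519 = 2430.35.
Real GDP 2008 = 3850.0/1.513 = 2544.61.
Change = 2544.61/2430.35 − 1 = 0.0470.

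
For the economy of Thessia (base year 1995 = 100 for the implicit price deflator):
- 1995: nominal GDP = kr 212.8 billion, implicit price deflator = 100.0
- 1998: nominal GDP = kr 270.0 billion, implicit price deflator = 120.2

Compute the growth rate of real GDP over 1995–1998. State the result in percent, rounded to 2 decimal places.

Real GDP 1995 = 212.8 / 1.000 = 212.80.
Real GDP 1998 = 270.0 / 1.202 = 224.63.
Real growth = 224.63 / 212.80 − 1 = 0.0556.

5.56%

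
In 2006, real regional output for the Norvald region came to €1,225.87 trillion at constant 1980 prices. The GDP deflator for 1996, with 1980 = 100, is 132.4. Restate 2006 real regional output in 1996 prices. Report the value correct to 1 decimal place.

Real regional output in 1996 prices = Real regional output in 1980 prices × (P_1996/P_1980) = 1225.87 × 1.324 = 1623.05.

€1,623.1 trillion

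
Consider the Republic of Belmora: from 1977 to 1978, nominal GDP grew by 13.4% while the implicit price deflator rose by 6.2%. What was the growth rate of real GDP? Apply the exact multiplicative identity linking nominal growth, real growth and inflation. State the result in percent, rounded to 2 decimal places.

(1 + g_nom) = (1 + g_real)(1 + π), so g_real = 1.1340 / 1.0620 − 1 = 0.06780.

6.78%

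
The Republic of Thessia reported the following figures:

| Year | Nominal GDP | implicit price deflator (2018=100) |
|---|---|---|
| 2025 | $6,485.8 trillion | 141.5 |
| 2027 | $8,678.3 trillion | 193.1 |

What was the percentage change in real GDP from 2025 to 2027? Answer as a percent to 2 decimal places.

-1.95%

Real GDP 2025 = 6485.8 / 1.415 = 4583.60.
Real GDP 2027 = 8678.3 / 1.931 = 4494.20.
Real growth = 4494.20 / 4583.60 − 1 = -0.0195.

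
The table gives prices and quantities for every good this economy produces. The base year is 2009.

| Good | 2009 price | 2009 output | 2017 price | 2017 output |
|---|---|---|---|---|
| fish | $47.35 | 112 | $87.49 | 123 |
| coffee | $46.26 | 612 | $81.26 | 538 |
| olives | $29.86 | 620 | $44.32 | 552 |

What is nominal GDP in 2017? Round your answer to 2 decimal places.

$78943.79

Nominal GDP 2017 = Σ (p_2017 × q_2017) = 87.49·123 + 81.26·538 + 44.32·552 = 78943.79.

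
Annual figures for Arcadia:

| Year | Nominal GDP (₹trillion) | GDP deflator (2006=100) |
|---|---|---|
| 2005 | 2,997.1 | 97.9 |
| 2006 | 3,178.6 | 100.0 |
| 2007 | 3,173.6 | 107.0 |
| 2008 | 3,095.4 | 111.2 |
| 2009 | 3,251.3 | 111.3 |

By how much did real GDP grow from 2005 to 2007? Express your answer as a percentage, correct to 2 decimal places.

-3.12%

Real GDP 2005 = 2997.1/0.979 = 3061.39.
Real GDP 2007 = 3173.6/1.070 = 2965.98.
Change = 2965.98/3061.39 − 1 = -0.0312.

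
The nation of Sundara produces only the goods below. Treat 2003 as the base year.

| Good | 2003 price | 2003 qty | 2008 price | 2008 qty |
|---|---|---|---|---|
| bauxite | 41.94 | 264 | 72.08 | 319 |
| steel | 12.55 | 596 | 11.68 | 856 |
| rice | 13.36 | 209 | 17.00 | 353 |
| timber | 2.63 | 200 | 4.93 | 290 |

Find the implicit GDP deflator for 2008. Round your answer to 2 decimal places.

Nominal GDP 2008 = 72.08·319 + 11.68·856 + 17.00·353 + 4.93·290 = 40422.30.
Real GDP 2008 (at 2003 prices) = 41.94·319 + 12.55·856 + 13.36·353 + 2.63·290 = 29600.44.
Deflator = Nominal/Real × 100 = 40422.30/29600.44 × 100 = 136.560.

136.56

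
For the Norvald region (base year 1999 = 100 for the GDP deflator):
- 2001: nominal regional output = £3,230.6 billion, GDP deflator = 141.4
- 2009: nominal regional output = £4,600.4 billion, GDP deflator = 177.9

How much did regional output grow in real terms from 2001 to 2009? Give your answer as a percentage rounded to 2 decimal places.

13.18%

Deflate each year: 2001 → 3230.6/1.414 = 2284.72; 2009 → 4600.4/1.779 = 2585.95.
So real regional output changed by 2585.95/2284.72 − 1 = 0.1318, i.e. 13.18%.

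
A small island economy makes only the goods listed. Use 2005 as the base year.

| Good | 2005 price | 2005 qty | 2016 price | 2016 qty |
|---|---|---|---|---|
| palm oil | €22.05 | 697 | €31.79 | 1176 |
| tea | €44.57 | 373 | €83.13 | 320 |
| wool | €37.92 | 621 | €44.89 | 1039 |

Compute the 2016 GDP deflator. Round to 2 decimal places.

Nominal GDP 2016 = 31.79·1176 + 83.13·320 + 44.89·1039 = 110627.35.
Real GDP 2016 (at 2005 prices) = 22.05·1176 + 44.57·320 + 37.92·1039 = 79592.08.
Deflator = Nominal/Real × 100 = 110627.35/79592.08 × 100 = 138.993.

138.99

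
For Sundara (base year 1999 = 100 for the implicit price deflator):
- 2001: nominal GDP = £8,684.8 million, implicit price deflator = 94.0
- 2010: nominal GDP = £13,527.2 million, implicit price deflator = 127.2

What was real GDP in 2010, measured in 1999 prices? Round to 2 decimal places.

Real GDP = Nominal / (implicit price deflator/100) = 13527.2 / 1.272 = 10634.59.

£10,634.59 million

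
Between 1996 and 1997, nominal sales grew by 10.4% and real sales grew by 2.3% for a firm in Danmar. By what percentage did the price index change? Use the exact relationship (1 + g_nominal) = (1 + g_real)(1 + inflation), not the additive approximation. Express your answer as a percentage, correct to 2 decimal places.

7.92%

(1 + g_nom) = (1 + g_real)(1 + π), so π = 1.1040 / 1.0230 − 1 = 0.07918.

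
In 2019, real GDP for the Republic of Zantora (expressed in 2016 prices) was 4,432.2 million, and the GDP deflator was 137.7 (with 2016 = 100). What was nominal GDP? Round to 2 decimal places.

Nominal GDP = Real × (GDP deflator/100) = 4432.2 × 1.377 = 6103.14.

6,103.14 million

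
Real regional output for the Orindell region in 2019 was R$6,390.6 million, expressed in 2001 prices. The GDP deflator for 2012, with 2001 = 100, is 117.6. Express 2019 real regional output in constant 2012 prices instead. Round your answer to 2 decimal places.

Real regional output in 2012 prices = Real regional output in 2001 prices × (P_2012/P_2001) = 6390.6 × 1.176 = 7515.35.

R$7,515.35 million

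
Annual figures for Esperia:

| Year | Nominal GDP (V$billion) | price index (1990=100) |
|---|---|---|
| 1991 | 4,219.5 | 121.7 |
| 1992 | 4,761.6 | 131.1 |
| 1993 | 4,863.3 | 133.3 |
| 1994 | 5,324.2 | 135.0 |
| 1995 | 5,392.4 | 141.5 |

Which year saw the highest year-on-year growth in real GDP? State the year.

1992: real = 4761.6/1.311 = 3632.04; growth vs 1991 (3467.13) = 4.76%.
1993: real = 4863.3/1.333 = 3648.39; growth vs 1992 (3632.04) = 0.45%.
1994: real = 5324.2/1.350 = 3943.85; growth vs 1993 (3648.39) = 8.10%.
1995: real = 5392.4/1.415 = 3810.88; growth vs 1994 (3943.85) = -3.37%.

1994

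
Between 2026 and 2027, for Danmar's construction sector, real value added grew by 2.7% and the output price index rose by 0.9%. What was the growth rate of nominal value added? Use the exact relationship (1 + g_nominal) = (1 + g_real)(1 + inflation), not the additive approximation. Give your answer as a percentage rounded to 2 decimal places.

(1 + g_nom) = (1 + g_real)(1 + π) = 1.0270 × 1.0090 = 1.03624.

3.62%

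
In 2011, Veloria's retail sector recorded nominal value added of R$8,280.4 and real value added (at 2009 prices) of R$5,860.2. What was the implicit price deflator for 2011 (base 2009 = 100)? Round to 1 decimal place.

implicit price deflator = (Nominal / Real) × 100 = 8280.4 / 5860.2 × 100 = 141.30.

141.3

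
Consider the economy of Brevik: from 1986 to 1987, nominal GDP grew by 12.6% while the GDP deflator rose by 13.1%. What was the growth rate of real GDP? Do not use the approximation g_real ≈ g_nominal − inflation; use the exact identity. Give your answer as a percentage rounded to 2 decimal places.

(1 + g_nom) = (1 + g_real)(1 + π), so g_real = 1.1260 / 1.1310 − 1 = -0.00442.

-0.44%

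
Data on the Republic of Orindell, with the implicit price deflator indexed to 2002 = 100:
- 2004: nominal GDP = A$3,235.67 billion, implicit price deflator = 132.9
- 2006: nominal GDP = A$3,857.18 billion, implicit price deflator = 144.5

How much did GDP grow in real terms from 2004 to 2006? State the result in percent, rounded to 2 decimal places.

Real GDP 2004 = 3235.67 / 1.329 = 2434.67.
Real GDP 2006 = 3857.18 / 1.445 = 2669.33.
Real growth = 2669.33 / 2434.67 − 1 = 0.0964.

9.64%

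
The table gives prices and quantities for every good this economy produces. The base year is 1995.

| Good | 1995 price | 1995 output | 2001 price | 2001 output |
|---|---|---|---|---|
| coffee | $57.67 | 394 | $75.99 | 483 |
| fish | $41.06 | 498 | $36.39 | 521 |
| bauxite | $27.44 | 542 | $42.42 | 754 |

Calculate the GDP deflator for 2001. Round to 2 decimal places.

125.32

Nominal GDP 2001 = 75.99·483 + 36.39·521 + 42.42·754 = 87647.04.
Real GDP 2001 (at 1995 prices) = 57.67·483 + 41.06·521 + 27.44·754 = 69936.63.
Deflator = Nominal/Real × 100 = 87647.04/69936.63 × 100 = 125.324.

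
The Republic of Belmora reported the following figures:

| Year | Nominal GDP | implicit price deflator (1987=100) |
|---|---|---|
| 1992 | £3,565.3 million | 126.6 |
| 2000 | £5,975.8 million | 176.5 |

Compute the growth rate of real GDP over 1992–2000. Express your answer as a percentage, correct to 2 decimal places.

Deflate each year: 1992 → 3565.3/1.266 = 2816.19; 2000 → 5975.8/1.765 = 3385.72.
So real GDP changed by 3385.72/2816.19 − 1 = 0.2022, i.e. 20.22%.

20.22%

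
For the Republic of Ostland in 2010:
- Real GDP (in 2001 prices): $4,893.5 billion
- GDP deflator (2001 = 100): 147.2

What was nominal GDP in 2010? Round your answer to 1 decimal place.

$7,203.2 billion

Nominal GDP = Real × (GDP deflator/100) = 4893.5 × 1.472 = 7203.23.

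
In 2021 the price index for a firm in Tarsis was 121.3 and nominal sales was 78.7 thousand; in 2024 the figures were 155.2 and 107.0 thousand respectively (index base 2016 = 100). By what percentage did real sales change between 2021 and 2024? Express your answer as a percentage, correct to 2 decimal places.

Real sales 2021 = 78.7 / 1.213 = 64.88.
Real sales 2024 = 107.0 / 1.552 = 68.94.
Real growth = 68.94 / 64.88 − 1 = 0.0626.

6.26%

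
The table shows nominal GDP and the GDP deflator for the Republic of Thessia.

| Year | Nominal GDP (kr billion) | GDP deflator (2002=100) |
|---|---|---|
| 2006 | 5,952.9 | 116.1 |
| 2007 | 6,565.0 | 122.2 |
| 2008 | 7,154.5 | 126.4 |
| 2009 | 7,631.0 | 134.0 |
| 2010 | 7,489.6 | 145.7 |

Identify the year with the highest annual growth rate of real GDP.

2008

2007: real = 6565.0/1.222 = 5372.34; growth vs 2006 (5127.39) = 4.78%.
2008: real = 7154.5/1.264 = 5660.21; growth vs 2007 (5372.34) = 5.36%.
2009: real = 7631.0/1.340 = 5694.78; growth vs 2008 (5660.21) = 0.61%.
2010: real = 7489.6/1.457 = 5140.43; growth vs 2009 (5694.78) = -9.73%.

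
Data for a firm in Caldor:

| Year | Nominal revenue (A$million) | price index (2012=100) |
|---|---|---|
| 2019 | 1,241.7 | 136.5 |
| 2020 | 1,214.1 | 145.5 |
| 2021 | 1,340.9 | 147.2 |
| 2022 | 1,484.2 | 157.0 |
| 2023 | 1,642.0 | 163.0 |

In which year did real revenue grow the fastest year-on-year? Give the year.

2021

2020: real = 1214.1/1.455 = 834.43; growth vs 2019 (909.67) = -8.27%.
2021: real = 1340.9/1.472 = 910.94; growth vs 2020 (834.43) = 9.17%.
2022: real = 1484.2/1.570 = 945.35; growth vs 2021 (910.94) = 3.78%.
2023: real = 1642.0/1.630 = 1007.36; growth vs 2022 (945.35) = 6.56%.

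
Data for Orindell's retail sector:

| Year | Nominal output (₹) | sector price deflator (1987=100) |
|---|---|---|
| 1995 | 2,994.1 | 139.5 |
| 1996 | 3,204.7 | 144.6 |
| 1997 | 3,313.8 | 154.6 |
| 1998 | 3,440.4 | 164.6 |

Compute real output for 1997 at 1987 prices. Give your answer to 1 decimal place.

Real output 1997 = 3313.8 / 1.546 = 2143.47.

₹2,143.5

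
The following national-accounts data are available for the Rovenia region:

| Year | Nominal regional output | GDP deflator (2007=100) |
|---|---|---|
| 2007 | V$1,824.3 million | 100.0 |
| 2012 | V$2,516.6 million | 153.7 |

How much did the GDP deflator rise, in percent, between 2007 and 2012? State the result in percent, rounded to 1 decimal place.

53.7%

Price-level change = 153.7 / 100.0 − 1 = 0.5370.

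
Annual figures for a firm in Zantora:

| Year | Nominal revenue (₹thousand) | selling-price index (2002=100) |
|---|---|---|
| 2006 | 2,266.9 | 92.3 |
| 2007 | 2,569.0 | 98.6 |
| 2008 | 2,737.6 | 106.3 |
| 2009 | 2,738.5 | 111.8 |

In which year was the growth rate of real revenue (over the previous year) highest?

2007

2007: real = 2569.0/0.986 = 2605.48; growth vs 2006 (2456.01) = 6.09%.
2008: real = 2737.6/1.063 = 2575.35; growth vs 2007 (2605.48) = -1.16%.
2009: real = 2738.5/1.118 = 2449.46; growth vs 2008 (2575.35) = -4.89%.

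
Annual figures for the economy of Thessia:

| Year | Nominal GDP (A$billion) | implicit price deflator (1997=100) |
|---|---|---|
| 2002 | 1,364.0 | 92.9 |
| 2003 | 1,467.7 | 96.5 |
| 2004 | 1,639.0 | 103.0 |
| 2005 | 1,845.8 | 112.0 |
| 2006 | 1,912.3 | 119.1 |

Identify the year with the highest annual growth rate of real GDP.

2004

2003: real = 1467.7/0.965 = 1520.93; growth vs 2002 (1468.25) = 3.59%.
2004: real = 1639.0/1.030 = 1591.26; growth vs 2003 (1520.93) = 4.62%.
2005: real = 1845.8/1.120 = 1648.04; growth vs 2004 (1591.26) = 3.57%.
2006: real = 1912.3/1.191 = 1605.63; growth vs 2005 (1648.04) = -2.57%.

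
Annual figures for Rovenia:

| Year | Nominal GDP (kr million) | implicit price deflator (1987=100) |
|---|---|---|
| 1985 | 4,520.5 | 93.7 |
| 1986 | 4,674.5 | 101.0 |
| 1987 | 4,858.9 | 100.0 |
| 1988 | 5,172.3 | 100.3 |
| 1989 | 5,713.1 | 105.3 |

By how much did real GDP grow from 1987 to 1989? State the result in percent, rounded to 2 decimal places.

Real GDP 1987 = 4858.9/1.000 = 4858.90.
Real GDP 1989 = 5713.1/1.053 = 5425.55.
Change = 5425.55/4858.90 − 1 = 0.1166.

11.66%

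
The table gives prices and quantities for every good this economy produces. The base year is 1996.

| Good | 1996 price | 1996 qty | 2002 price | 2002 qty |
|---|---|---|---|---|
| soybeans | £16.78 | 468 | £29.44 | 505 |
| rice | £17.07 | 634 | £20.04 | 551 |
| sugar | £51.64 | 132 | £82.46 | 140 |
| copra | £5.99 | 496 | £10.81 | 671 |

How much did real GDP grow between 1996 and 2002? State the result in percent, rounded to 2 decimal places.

2.34%

Real GDP 1996 = Nominal GDP 1996 = 16.78·468 + 17.07·634 + 51.64·132 + 5.99·496 = 28462.94.
Real GDP 2002 (at 1996 prices) = 16.78·505 + 17.07·551 + 51.64·140 + 5.99·671 = 29128.36.
Real growth = 29128.36/28462.94 − 1 = 0.0234.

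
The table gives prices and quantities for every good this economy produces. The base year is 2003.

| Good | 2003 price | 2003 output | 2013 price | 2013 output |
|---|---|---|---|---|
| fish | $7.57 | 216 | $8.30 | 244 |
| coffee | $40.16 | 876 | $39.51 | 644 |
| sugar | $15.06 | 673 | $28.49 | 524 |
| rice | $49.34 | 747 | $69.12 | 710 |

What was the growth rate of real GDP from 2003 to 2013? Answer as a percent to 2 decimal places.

-15.72%

Real GDP 2003 = Nominal GDP 2003 = 7.57·216 + 40.16·876 + 15.06·673 + 49.34·747 = 83807.64.
Real GDP 2013 (at 2003 prices) = 7.57·244 + 40.16·644 + 15.06·524 + 49.34·710 = 70632.96.
Real growth = 70632.96/83807.64 − 1 = -0.1572.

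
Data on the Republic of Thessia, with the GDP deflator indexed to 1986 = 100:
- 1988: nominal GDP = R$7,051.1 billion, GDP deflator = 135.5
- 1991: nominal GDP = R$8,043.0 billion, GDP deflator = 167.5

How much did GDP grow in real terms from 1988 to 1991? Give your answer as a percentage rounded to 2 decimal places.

-7.72%

Deflate each year: 1988 → 7051.1/1.355 = 5203.76; 1991 → 8043.0/1.675 = 4801.79.
So real GDP changed by 4801.79/5203.76 − 1 = -0.0772, i.e. -7.72%.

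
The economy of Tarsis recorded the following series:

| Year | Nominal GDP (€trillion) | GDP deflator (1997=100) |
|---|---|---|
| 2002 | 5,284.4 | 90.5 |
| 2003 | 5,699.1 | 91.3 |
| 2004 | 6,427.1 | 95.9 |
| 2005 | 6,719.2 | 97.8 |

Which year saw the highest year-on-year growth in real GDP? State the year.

2004

2003: real = 5699.1/0.913 = 6242.17; growth vs 2002 (5839.12) = 6.90%.
2004: real = 6427.1/0.959 = 6701.88; growth vs 2003 (6242.17) = 7.36%.
2005: real = 6719.2/0.978 = 6870.35; growth vs 2004 (6701.88) = 2.51%.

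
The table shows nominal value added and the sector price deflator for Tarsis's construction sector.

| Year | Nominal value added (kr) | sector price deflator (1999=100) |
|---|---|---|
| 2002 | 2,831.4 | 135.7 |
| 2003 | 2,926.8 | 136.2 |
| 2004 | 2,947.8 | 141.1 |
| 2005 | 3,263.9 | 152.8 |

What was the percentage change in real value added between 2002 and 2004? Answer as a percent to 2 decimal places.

Real value added 2002 = 2831.4/1.357 = 2086.51.
Real value added 2004 = 2947.8/1.411 = 2089.16.
Change = 2089.16/2086.51 − 1 = 0.0013.

0.13%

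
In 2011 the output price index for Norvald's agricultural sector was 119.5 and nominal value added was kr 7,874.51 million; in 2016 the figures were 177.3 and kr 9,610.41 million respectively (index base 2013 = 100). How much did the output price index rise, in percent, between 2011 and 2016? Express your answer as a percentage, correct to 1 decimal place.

Price-level change = 177.3 / 119.5 − 1 = 0.4837.

48.4%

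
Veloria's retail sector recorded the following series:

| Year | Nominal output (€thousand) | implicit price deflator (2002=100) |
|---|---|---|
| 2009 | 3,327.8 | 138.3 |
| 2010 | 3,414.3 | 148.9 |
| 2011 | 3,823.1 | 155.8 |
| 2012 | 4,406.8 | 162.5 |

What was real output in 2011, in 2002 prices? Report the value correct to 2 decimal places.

Real output 2011 = 3823.1 / 1.558 = 2453.85.

€2,453.85 thousand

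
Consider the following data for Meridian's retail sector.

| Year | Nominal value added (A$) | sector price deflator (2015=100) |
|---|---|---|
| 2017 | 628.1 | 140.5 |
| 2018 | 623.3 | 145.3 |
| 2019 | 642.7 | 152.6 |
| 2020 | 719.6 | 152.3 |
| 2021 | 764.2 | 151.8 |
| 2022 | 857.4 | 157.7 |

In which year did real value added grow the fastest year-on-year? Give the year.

2020

2018: real = 623.3/1.453 = 428.97; growth vs 2017 (447.05) = -4.04%.
2019: real = 642.7/1.526 = 421.17; growth vs 2018 (428.97) = -1.82%.
2020: real = 719.6/1.523 = 472.49; growth vs 2019 (421.17) = 12.19%.
2021: real = 764.2/1.518 = 503.43; growth vs 2020 (472.49) = 6.55%.
2022: real = 857.4/1.577 = 543.69; growth vs 2021 (503.43) = 8.00%.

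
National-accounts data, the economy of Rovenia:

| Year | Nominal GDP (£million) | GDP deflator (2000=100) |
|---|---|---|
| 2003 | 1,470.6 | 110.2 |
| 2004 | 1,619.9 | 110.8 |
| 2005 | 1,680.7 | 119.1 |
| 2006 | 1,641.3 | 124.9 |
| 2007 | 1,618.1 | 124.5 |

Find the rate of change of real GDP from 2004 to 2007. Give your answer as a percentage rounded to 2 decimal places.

-11.10%

Real GDP 2004 = 1619.9/1.108 = 1462.00.
Real GDP 2007 = 1618.1/1.245 = 1299.68.
Change = 1299.68/1462.00 − 1 = -0.1110.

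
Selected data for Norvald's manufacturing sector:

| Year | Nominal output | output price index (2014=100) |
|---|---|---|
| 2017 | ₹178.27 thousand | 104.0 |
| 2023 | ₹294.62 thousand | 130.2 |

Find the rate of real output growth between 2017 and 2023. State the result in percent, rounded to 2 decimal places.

Real output 2017 = 178.27 / 1.040 = 171.41.
Real output 2023 = 294.62 / 1.302 = 226.28.
Real growth = 226.28 / 171.41 − 1 = 0.3201.

32.01%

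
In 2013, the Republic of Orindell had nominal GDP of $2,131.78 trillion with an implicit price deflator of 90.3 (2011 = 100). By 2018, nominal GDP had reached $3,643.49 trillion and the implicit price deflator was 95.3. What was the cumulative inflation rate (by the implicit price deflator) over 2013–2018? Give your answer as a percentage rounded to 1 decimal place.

5.5%

Price-level change = 95.3 / 90.3 − 1 = 0.0554.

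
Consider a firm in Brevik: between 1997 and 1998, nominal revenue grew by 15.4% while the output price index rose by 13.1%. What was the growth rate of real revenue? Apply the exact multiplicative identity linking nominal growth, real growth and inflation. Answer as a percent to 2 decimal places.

(1 + g_nom) = (1 + g_real)(1 + π), so g_real = 1.1540 / 1.1310 − 1 = 0.02034.

2.03%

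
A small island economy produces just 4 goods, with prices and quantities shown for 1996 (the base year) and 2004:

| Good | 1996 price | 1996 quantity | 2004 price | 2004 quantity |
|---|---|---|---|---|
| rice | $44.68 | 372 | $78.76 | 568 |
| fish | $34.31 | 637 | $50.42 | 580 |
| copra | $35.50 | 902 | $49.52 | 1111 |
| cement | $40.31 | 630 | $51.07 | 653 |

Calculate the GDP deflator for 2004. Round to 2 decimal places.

146.20

Nominal GDP 2004 = 78.76·568 + 50.42·580 + 49.52·1111 + 51.07·653 = 162344.71.
Real GDP 2004 (at 1996 prices) = 44.68·568 + 34.31·580 + 35.50·1111 + 40.31·653 = 111040.97.
Deflator = Nominal/Real × 100 = 162344.71/111040.97 × 100 = 146.203.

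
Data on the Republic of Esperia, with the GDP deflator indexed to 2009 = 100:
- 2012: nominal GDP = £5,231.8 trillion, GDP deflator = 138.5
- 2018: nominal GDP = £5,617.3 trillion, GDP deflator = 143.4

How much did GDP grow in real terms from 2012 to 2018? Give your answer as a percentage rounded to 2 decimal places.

Deflate each year: 2012 → 5231.8/1.385 = 3777.47; 2018 → 5617.3/1.434 = 3917.22.
So real GDP changed by 3917.22/3777.47 − 1 = 0.0370, i.e. 3.70%.

3.70%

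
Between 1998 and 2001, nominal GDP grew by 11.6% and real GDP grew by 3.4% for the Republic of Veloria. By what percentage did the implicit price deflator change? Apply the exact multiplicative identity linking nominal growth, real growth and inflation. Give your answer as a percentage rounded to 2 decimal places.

(1 + g_nom) = (1 + g_real)(1 + π), so π = 1.1160 / 1.0340 − 1 = 0.07930.

7.93%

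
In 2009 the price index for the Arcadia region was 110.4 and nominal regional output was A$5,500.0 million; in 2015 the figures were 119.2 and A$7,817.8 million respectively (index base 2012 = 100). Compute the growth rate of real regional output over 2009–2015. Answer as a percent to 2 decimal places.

Real regional output 2009 = 5500.0 / 1.104 = 4981.88.
Real regional output 2015 = 7817.8 / 1.192 = 6558.56.
Real growth = 6558.56 / 4981.88 − 1 = 0.3165.

31.65%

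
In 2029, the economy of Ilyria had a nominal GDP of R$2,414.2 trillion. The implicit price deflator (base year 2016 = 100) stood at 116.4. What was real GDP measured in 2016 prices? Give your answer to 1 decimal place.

Real GDP = Nominal / (implicit price deflator/100) = 2414.2 / 1.164 = 2074.05.

R$2,074.1 trillion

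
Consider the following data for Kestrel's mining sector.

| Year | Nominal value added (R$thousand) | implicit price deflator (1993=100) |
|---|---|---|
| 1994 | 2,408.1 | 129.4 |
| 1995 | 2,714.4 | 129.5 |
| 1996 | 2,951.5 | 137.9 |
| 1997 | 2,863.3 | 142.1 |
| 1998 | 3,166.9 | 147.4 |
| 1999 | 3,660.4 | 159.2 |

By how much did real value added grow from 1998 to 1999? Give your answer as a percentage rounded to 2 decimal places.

7.02%

Real value added 1998 = 3166.9/1.474 = 2148.51.
Real value added 1999 = 3660.4/1.592 = 2299.25.
Change = 2299.25/2148.51 − 1 = 0.0702.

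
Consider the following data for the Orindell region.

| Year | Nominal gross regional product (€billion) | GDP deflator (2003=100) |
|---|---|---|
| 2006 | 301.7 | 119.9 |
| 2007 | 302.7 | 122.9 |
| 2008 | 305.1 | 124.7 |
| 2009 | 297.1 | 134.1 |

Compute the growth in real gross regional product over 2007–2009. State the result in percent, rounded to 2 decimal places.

Real gross regional product 2007 = 302.7/1.229 = 246.30.
Real gross regional product 2009 = 297.1/1.341 = 221.55.
Change = 221.55/246.30 − 1 = -0.1005.

-10.05%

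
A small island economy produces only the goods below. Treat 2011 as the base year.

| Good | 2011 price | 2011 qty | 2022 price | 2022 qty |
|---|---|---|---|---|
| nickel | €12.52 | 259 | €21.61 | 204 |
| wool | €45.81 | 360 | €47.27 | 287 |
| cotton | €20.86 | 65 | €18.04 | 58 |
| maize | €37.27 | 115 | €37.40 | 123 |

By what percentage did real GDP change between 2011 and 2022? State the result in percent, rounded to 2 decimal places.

-15.29%

Real GDP 2011 = Nominal GDP 2011 = 12.52·259 + 45.81·360 + 20.86·65 + 37.27·115 = 25376.23.
Real GDP 2022 (at 2011 prices) = 12.52·204 + 45.81·287 + 20.86·58 + 37.27·123 = 21495.64.
Real growth = 21495.64/25376.23 − 1 = -0.1529.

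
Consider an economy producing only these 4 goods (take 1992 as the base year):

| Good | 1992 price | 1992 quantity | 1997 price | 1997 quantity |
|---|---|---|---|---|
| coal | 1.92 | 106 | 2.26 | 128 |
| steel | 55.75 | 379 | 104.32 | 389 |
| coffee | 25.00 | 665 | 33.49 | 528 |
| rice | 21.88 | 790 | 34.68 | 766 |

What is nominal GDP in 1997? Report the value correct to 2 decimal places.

85117.36

Nominal GDP 1997 = Σ (p_1997 × q_1997) = 2.26·128 + 104.32·389 + 33.49·528 + 34.68·766 = 85117.36.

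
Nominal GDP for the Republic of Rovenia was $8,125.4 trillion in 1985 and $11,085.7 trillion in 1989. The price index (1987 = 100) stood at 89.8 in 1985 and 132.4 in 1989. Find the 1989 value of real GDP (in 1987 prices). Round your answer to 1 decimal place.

Real GDP = Nominal / (price index/100) = 11085.7 / 1.324 = 8372.89.

$8,372.9 trillion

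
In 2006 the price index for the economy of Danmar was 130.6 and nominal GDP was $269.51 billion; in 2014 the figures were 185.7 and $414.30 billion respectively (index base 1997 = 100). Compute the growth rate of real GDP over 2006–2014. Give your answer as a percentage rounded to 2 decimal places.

Real GDP 2006 = 269.51 / 1.306 = 206.36.
Real GDP 2014 = 414.30 / 1.857 = 223.10.
Real growth = 223.10 / 206.36 − 1 = 0.0811.

8.11%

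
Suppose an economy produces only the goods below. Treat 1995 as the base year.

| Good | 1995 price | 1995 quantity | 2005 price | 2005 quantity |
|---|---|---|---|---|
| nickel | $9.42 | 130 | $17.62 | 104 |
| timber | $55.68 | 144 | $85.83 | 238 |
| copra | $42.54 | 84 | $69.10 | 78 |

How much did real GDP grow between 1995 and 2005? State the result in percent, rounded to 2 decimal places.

Real GDP 1995 = Nominal GDP 1995 = 9.42·130 + 55.68·144 + 42.54·84 = 12815.88.
Real GDP 2005 (at 1995 prices) = 9.42·104 + 55.68·238 + 42.54·78 = 17549.64.
Real growth = 17549.64/12815.88 − 1 = 0.3694.

36.94%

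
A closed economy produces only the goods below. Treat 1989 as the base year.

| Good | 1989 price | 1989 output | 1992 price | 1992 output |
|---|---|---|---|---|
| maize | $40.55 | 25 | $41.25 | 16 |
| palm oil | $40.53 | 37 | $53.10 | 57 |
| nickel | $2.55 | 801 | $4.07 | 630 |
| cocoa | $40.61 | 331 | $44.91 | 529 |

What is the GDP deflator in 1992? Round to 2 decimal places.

115.20

Nominal GDP 1992 = 41.25·16 + 53.10·57 + 4.07·630 + 44.91·529 = 30008.19.
Real GDP 1992 (at 1989 prices) = 40.55·16 + 40.53·57 + 2.55·630 + 40.61·529 = 26048.20.
Deflator = Nominal/Real × 100 = 30008.19/26048.20 × 100 = 115.203.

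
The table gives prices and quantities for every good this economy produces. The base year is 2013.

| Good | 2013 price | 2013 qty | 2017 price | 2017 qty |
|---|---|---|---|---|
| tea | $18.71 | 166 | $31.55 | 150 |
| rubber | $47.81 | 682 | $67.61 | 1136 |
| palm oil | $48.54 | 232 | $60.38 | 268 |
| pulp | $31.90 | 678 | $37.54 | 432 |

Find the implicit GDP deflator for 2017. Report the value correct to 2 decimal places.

Nominal GDP 2017 = 31.55·150 + 67.61·1136 + 60.38·268 + 37.54·432 = 113936.58.
Real GDP 2017 (at 2013 prices) = 18.71·150 + 47.81·1136 + 48.54·268 + 31.90·432 = 83908.18.
Deflator = Nominal/Real × 100 = 113936.58/83908.18 × 100 = 135.787.

135.79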